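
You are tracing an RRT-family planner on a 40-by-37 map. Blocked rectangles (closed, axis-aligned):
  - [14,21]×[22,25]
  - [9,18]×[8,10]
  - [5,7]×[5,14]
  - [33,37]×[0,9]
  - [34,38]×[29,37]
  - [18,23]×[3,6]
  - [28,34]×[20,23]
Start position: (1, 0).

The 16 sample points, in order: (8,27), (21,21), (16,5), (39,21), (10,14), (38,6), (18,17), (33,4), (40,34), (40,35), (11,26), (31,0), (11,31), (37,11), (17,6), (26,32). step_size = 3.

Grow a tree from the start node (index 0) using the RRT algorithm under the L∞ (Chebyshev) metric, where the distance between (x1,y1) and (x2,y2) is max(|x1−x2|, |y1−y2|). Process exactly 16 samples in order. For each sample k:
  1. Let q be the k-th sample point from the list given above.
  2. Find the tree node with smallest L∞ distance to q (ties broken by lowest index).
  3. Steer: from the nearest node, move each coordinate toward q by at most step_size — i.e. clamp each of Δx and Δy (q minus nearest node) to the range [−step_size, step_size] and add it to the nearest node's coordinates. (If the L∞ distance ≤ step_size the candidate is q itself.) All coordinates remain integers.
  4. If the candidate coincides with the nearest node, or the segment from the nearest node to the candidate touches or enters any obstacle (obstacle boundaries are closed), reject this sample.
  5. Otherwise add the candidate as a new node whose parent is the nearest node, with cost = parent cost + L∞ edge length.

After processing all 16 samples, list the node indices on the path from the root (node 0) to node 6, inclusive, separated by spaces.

1. q=(8,27) nearest=0 d=27 new=(4,3) → add node 1 parent=0 cost=3
2. q=(21,21) nearest=1 d=18 new=(7,6) → blocked by [5,7]×[5,14], reject
3. q=(16,5) nearest=1 d=12 new=(7,5) → blocked by [5,7]×[5,14], reject
4. q=(39,21) nearest=1 d=35 new=(7,6) → blocked by [5,7]×[5,14], reject
5. q=(10,14) nearest=1 d=11 new=(7,6) → blocked by [5,7]×[5,14], reject
6. q=(38,6) nearest=1 d=34 new=(7,6) → blocked by [5,7]×[5,14], reject
7. q=(18,17) nearest=1 d=14 new=(7,6) → blocked by [5,7]×[5,14], reject
8. q=(33,4) nearest=1 d=29 new=(7,4) → add node 2 parent=1 cost=6
9. q=(40,34) nearest=2 d=33 new=(10,7) → add node 3 parent=2 cost=9
10. q=(40,35) nearest=3 d=30 new=(13,10) → blocked by [9,18]×[8,10], reject
11. q=(11,26) nearest=3 d=19 new=(11,10) → blocked by [9,18]×[8,10], reject
12. q=(31,0) nearest=3 d=21 new=(13,4) → add node 4 parent=3 cost=12
13. q=(11,31) nearest=3 d=24 new=(11,10) → blocked by [9,18]×[8,10], reject
14. q=(37,11) nearest=4 d=24 new=(16,7) → add node 5 parent=4 cost=15
15. q=(17,6) nearest=5 d=1 new=(17,6) → add node 6 parent=5 cost=16
16. q=(26,32) nearest=3 d=25 new=(13,10) → blocked by [9,18]×[8,10], reject

Path: 0 1 2 3 4 5 6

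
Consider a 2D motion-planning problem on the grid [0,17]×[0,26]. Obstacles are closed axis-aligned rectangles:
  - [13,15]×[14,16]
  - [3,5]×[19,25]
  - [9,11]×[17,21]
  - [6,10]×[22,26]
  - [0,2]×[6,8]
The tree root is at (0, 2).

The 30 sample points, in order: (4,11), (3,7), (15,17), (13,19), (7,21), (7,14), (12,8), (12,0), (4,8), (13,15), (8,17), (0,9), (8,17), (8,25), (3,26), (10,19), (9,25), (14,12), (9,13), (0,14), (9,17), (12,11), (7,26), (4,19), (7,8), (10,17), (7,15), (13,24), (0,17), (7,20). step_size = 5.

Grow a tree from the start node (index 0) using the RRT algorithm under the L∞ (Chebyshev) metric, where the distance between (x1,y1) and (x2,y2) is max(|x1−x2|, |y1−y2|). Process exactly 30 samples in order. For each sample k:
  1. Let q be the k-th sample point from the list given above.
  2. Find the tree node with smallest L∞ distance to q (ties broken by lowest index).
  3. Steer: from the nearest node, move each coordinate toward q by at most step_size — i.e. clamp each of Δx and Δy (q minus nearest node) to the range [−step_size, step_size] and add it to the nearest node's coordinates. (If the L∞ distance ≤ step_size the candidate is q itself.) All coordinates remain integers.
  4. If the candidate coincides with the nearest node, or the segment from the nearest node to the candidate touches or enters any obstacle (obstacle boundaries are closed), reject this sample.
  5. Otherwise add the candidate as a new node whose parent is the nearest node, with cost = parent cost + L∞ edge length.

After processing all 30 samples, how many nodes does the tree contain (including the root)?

1. q=(4,11) nearest=0 d=9 new=(4,7) → add node 1 parent=0 cost=5
2. q=(3,7) nearest=1 d=1 new=(3,7) → add node 2 parent=1 cost=6
3. q=(15,17) nearest=1 d=11 new=(9,12) → add node 3 parent=1 cost=10
4. q=(13,19) nearest=3 d=7 new=(13,17) → add node 4 parent=3 cost=15
5. q=(7,21) nearest=4 d=6 new=(8,21) → blocked by [9,11]×[17,21], reject
6. q=(7,14) nearest=3 d=2 new=(7,14) → add node 5 parent=3 cost=12
7. q=(12,8) nearest=3 d=4 new=(12,8) → add node 6 parent=3 cost=14
8. q=(12,0) nearest=1 d=8 new=(9,2) → add node 7 parent=1 cost=10
9. q=(4,8) nearest=1 d=1 new=(4,8) → add node 8 parent=1 cost=6
10. q=(13,15) nearest=4 d=2 new=(13,15) → blocked by [13,15]×[14,16], reject
11. q=(8,17) nearest=5 d=3 new=(8,17) → add node 9 parent=5 cost=15
12. q=(0,9) nearest=2 d=3 new=(0,9) → blocked by [0,2]×[6,8], reject
13. q=(8,17) nearest=9 d=0 → coincident, reject
14. q=(8,25) nearest=4 d=8 new=(8,22) → blocked by [9,11]×[17,21], reject
15. q=(3,26) nearest=9 d=9 new=(3,22) → blocked by [3,5]×[19,25], reject
16. q=(10,19) nearest=9 d=2 new=(10,19) → blocked by [9,11]×[17,21], reject
17. q=(9,25) nearest=4 d=8 new=(9,22) → blocked by [9,11]×[17,21], reject
18. q=(14,12) nearest=6 d=4 new=(14,12) → add node 10 parent=6 cost=18
19. q=(9,13) nearest=3 d=1 new=(9,13) → add node 11 parent=3 cost=11
20. q=(0,14) nearest=8 d=6 new=(0,13) → add node 12 parent=8 cost=11
21. q=(9,17) nearest=9 d=1 new=(9,17) → blocked by [9,11]×[17,21], reject
22. q=(12,11) nearest=10 d=2 new=(12,11) → add node 13 parent=10 cost=20
23. q=(7,26) nearest=4 d=9 new=(8,22) → blocked by [9,11]×[17,21], reject
24. q=(4,19) nearest=9 d=4 new=(4,19) → blocked by [3,5]×[19,25], reject
25. q=(7,8) nearest=1 d=3 new=(7,8) → add node 14 parent=1 cost=8
26. q=(10,17) nearest=9 d=2 new=(10,17) → blocked by [9,11]×[17,21], reject
27. q=(7,15) nearest=5 d=1 new=(7,15) → add node 15 parent=5 cost=13
28. q=(13,24) nearest=4 d=7 new=(13,22) → add node 16 parent=4 cost=20
29. q=(0,17) nearest=12 d=4 new=(0,17) → add node 17 parent=12 cost=15
30. q=(7,20) nearest=9 d=3 new=(7,20) → add node 18 parent=9 cost=18

Node count: 19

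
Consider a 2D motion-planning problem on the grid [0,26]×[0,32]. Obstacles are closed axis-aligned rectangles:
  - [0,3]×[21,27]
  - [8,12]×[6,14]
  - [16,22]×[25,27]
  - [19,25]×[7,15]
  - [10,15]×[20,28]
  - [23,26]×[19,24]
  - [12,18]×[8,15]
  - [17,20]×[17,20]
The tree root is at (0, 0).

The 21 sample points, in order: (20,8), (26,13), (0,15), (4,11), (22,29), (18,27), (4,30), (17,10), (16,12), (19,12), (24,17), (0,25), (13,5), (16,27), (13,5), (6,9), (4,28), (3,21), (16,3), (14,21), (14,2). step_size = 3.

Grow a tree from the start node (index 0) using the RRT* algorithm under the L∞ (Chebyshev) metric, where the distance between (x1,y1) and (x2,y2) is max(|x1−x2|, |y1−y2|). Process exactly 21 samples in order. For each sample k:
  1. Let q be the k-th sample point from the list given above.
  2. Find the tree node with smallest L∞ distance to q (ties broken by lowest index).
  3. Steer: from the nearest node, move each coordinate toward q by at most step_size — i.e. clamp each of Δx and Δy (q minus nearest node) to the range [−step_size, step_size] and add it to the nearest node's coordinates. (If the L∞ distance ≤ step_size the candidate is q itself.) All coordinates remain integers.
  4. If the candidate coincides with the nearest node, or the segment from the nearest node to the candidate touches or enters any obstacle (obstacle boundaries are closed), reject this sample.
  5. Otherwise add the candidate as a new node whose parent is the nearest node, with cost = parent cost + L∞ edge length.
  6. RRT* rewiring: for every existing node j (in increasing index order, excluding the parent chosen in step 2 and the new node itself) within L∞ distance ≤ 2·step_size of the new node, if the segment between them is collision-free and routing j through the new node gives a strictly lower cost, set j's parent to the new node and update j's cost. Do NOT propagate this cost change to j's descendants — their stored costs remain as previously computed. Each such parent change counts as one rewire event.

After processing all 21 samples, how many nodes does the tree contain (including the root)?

Node count: 16

1. q=(20,8) nearest=0 d=20 new=(3,3) → add node 1 parent=0 cost=3
2. q=(26,13) nearest=1 d=23 new=(6,6) → add node 2 parent=1 cost=6
3. q=(0,15) nearest=2 d=9 new=(3,9) → add node 3 parent=2 cost=9
4. q=(4,11) nearest=3 d=2 new=(4,11) → add node 4 parent=3 cost=11
5. q=(22,29) nearest=4 d=18 new=(7,14) → add node 5 parent=4 cost=14
6. q=(18,27) nearest=5 d=13 new=(10,17) → add node 6 parent=5 cost=17
7. q=(4,30) nearest=6 d=13 new=(7,20) → add node 7 parent=6 cost=20
8. q=(17,10) nearest=6 d=7 new=(13,14) → blocked by [12,18]×[8,15], reject
9. q=(16,12) nearest=6 d=6 new=(13,14) → blocked by [12,18]×[8,15], reject
10. q=(19,12) nearest=6 d=9 new=(13,14) → blocked by [12,18]×[8,15], reject
11. q=(24,17) nearest=6 d=14 new=(13,17) → add node 8 parent=6 cost=20
12. q=(0,25) nearest=7 d=7 new=(4,23) → add node 9 parent=7 cost=23
13. q=(13,5) nearest=2 d=7 new=(9,5) → add node 10 parent=2 cost=9
14. q=(16,27) nearest=7 d=9 new=(10,23) → blocked by [10,15]×[20,28], reject
15. q=(13,5) nearest=10 d=4 new=(12,5) → add node 11 parent=10 cost=12
16. q=(6,9) nearest=4 d=2 new=(6,9) → add node 12 parent=4 cost=13
17. q=(4,28) nearest=9 d=5 new=(4,26) → add node 13 parent=9 cost=26
18. q=(3,21) nearest=9 d=2 new=(3,21) → blocked by [0,3]×[21,27], reject
19. q=(16,3) nearest=11 d=4 new=(15,3) → add node 14 parent=11 cost=15
20. q=(14,21) nearest=6 d=4 new=(13,20) → blocked by [10,15]×[20,28], reject
21. q=(14,2) nearest=14 d=1 new=(14,2) → add node 15 parent=14 cost=16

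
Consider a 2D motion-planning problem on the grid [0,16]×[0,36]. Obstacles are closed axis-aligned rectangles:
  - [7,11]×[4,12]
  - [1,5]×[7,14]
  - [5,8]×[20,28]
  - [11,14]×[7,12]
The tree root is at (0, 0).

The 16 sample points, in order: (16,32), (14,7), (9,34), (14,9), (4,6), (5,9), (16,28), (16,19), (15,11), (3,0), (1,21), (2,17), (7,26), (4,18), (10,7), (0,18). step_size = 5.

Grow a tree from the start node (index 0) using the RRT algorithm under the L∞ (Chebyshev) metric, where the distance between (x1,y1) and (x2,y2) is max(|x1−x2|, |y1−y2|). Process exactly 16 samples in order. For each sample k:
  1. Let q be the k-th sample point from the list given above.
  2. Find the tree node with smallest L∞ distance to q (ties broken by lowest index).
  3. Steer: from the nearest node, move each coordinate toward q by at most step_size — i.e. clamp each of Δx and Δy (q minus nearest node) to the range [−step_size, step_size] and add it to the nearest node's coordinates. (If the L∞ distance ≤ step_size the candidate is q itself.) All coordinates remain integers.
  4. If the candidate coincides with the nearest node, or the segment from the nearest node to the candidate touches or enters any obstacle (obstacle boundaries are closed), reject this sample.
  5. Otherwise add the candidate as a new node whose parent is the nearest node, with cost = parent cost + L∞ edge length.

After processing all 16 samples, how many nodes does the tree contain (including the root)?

1. q=(16,32) nearest=0 d=32 new=(5,5) → add node 1 parent=0 cost=5
2. q=(14,7) nearest=1 d=9 new=(10,7) → blocked by [7,11]×[4,12], reject
3. q=(9,34) nearest=1 d=29 new=(9,10) → blocked by [7,11]×[4,12], reject
4. q=(14,9) nearest=1 d=9 new=(10,9) → blocked by [7,11]×[4,12], reject
5. q=(4,6) nearest=1 d=1 new=(4,6) → add node 2 parent=1 cost=6
6. q=(5,9) nearest=2 d=3 new=(5,9) → blocked by [1,5]×[7,14], reject
7. q=(16,28) nearest=2 d=22 new=(9,11) → blocked by [7,11]×[4,12], reject
8. q=(16,19) nearest=2 d=13 new=(9,11) → blocked by [7,11]×[4,12], reject
9. q=(15,11) nearest=1 d=10 new=(10,10) → blocked by [7,11]×[4,12], reject
10. q=(3,0) nearest=0 d=3 new=(3,0) → add node 3 parent=0 cost=3
11. q=(1,21) nearest=2 d=15 new=(1,11) → blocked by [1,5]×[7,14], reject
12. q=(2,17) nearest=2 d=11 new=(2,11) → blocked by [1,5]×[7,14], reject
13. q=(7,26) nearest=2 d=20 new=(7,11) → blocked by [7,11]×[4,12], reject
14. q=(4,18) nearest=2 d=12 new=(4,11) → blocked by [1,5]×[7,14], reject
15. q=(10,7) nearest=1 d=5 new=(10,7) → blocked by [7,11]×[4,12], reject
16. q=(0,18) nearest=2 d=12 new=(0,11) → blocked by [1,5]×[7,14], reject

Node count: 4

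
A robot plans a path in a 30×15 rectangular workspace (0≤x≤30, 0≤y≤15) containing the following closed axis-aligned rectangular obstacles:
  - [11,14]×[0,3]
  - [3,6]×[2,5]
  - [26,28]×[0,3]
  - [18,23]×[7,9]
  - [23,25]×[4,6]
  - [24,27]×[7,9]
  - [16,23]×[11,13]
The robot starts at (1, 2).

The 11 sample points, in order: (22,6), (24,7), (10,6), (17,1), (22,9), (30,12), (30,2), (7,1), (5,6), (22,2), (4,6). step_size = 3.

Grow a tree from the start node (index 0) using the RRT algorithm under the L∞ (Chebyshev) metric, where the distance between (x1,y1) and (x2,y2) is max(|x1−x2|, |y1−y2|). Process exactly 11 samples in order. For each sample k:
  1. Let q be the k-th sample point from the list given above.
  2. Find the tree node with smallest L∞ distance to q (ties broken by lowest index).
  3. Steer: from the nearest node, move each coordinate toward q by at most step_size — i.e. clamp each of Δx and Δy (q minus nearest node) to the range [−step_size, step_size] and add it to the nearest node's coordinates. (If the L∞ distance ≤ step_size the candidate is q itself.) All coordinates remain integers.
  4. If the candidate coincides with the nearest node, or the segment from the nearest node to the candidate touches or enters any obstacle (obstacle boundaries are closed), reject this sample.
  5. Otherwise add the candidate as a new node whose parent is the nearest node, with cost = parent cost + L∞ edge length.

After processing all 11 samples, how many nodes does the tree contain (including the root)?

1. q=(22,6) nearest=0 d=21 new=(4,5) → blocked by [3,6]×[2,5], reject
2. q=(24,7) nearest=0 d=23 new=(4,5) → blocked by [3,6]×[2,5], reject
3. q=(10,6) nearest=0 d=9 new=(4,5) → blocked by [3,6]×[2,5], reject
4. q=(17,1) nearest=0 d=16 new=(4,1) → add node 1 parent=0 cost=3
5. q=(22,9) nearest=1 d=18 new=(7,4) → blocked by [3,6]×[2,5], reject
6. q=(30,12) nearest=1 d=26 new=(7,4) → blocked by [3,6]×[2,5], reject
7. q=(30,2) nearest=1 d=26 new=(7,2) → add node 2 parent=1 cost=6
8. q=(7,1) nearest=2 d=1 new=(7,1) → add node 3 parent=2 cost=7
9. q=(5,6) nearest=0 d=4 new=(4,5) → blocked by [3,6]×[2,5], reject
10. q=(22,2) nearest=2 d=15 new=(10,2) → add node 4 parent=2 cost=9
11. q=(4,6) nearest=0 d=4 new=(4,5) → blocked by [3,6]×[2,5], reject

Node count: 5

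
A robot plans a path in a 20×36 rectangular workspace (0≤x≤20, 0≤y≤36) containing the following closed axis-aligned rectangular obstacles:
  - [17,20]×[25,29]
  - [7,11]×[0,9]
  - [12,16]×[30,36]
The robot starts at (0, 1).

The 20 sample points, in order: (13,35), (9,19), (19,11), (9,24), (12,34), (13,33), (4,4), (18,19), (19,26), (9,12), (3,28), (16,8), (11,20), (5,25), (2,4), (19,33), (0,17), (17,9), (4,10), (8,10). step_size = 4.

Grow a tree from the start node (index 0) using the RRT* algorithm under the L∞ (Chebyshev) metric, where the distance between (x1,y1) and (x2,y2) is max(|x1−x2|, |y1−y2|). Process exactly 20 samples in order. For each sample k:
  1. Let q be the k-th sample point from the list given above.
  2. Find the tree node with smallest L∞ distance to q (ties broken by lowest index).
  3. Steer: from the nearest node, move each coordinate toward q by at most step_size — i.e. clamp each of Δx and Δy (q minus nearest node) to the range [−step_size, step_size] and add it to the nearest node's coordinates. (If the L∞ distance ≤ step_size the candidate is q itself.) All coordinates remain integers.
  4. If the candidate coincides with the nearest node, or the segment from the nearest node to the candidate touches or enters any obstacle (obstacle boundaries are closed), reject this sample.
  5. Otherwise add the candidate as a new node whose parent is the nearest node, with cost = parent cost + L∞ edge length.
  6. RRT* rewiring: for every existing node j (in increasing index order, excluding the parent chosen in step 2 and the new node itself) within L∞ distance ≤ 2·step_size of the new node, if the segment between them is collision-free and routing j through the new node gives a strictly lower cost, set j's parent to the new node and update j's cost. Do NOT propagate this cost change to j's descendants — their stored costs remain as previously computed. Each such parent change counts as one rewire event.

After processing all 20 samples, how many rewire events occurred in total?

1. q=(13,35) nearest=0 d=34 new=(4,5) → add node 1 parent=0 cost=4
2. q=(9,19) nearest=1 d=14 new=(8,9) → blocked by [7,11]×[0,9], reject
3. q=(19,11) nearest=1 d=15 new=(8,9) → blocked by [7,11]×[0,9], reject
4. q=(9,24) nearest=1 d=19 new=(8,9) → blocked by [7,11]×[0,9], reject
5. q=(12,34) nearest=1 d=29 new=(8,9) → blocked by [7,11]×[0,9], reject
6. q=(13,33) nearest=1 d=28 new=(8,9) → blocked by [7,11]×[0,9], reject
7. q=(4,4) nearest=1 d=1 new=(4,4) → add node 2 parent=1 cost=5
8. q=(18,19) nearest=1 d=14 new=(8,9) → blocked by [7,11]×[0,9], reject
9. q=(19,26) nearest=1 d=21 new=(8,9) → blocked by [7,11]×[0,9], reject
10. q=(9,12) nearest=1 d=7 new=(8,9) → blocked by [7,11]×[0,9], reject
11. q=(3,28) nearest=1 d=23 new=(3,9) → add node 3 parent=1 cost=8
12. q=(16,8) nearest=1 d=12 new=(8,8) → blocked by [7,11]×[0,9], reject
13. q=(11,20) nearest=3 d=11 new=(7,13) → add node 4 parent=3 cost=12
14. q=(5,25) nearest=4 d=12 new=(5,17) → add node 5 parent=4 cost=16
15. q=(2,4) nearest=1 d=2 new=(2,4) → add node 6 parent=1 cost=6
16. q=(19,33) nearest=5 d=16 new=(9,21) → add node 7 parent=5 cost=20
17. q=(0,17) nearest=5 d=5 new=(1,17) → add node 8 parent=5 cost=20
18. q=(17,9) nearest=4 d=10 new=(11,9) → blocked by [7,11]×[0,9], reject
19. q=(4,10) nearest=3 d=1 new=(4,10) → add node 9 parent=3 cost=9; rewire 8→9 (16<20)
20. q=(8,10) nearest=4 d=3 new=(8,10) → add node 10 parent=4 cost=15

Rewire events: 1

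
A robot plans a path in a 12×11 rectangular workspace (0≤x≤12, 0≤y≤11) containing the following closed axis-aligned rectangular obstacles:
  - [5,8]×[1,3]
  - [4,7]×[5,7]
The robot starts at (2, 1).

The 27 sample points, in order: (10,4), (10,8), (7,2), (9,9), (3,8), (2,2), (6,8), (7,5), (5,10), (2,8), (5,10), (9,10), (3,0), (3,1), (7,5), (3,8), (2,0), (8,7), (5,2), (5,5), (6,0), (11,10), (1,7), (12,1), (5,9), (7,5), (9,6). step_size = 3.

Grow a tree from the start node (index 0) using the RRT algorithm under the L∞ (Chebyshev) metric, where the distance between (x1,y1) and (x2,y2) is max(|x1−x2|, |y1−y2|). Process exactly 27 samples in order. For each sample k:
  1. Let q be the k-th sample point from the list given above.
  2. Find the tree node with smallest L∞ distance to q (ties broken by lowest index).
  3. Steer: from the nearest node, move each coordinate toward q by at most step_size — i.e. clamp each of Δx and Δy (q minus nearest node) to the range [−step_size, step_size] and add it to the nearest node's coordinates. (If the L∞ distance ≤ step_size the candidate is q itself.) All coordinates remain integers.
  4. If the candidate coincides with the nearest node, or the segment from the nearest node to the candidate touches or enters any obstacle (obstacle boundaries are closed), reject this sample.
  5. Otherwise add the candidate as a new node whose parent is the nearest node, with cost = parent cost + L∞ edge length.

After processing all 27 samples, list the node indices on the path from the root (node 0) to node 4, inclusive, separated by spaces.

Path: 0 4

1. q=(10,4) nearest=0 d=8 new=(5,4) → add node 1 parent=0 cost=3
2. q=(10,8) nearest=1 d=5 new=(8,7) → blocked by [4,7]×[5,7], reject
3. q=(7,2) nearest=1 d=2 new=(7,2) → blocked by [5,8]×[1,3], reject
4. q=(9,9) nearest=1 d=5 new=(8,7) → blocked by [4,7]×[5,7], reject
5. q=(3,8) nearest=1 d=4 new=(3,7) → blocked by [4,7]×[5,7], reject
6. q=(2,2) nearest=0 d=1 new=(2,2) → add node 2 parent=0 cost=1
7. q=(6,8) nearest=1 d=4 new=(6,7) → blocked by [4,7]×[5,7], reject
8. q=(7,5) nearest=1 d=2 new=(7,5) → blocked by [4,7]×[5,7], reject
9. q=(5,10) nearest=1 d=6 new=(5,7) → blocked by [4,7]×[5,7], reject
10. q=(2,8) nearest=1 d=4 new=(2,7) → blocked by [4,7]×[5,7], reject
11. q=(5,10) nearest=1 d=6 new=(5,7) → blocked by [4,7]×[5,7], reject
12. q=(9,10) nearest=1 d=6 new=(8,7) → blocked by [4,7]×[5,7], reject
13. q=(3,0) nearest=0 d=1 new=(3,0) → add node 3 parent=0 cost=1
14. q=(3,1) nearest=0 d=1 new=(3,1) → add node 4 parent=0 cost=1
15. q=(7,5) nearest=1 d=2 new=(7,5) → blocked by [4,7]×[5,7], reject
16. q=(3,8) nearest=1 d=4 new=(3,7) → blocked by [4,7]×[5,7], reject
17. q=(2,0) nearest=0 d=1 new=(2,0) → add node 5 parent=0 cost=1
18. q=(8,7) nearest=1 d=3 new=(8,7) → blocked by [4,7]×[5,7], reject
19. q=(5,2) nearest=1 d=2 new=(5,2) → blocked by [5,8]×[1,3], reject
20. q=(5,5) nearest=1 d=1 new=(5,5) → blocked by [4,7]×[5,7], reject
21. q=(6,0) nearest=3 d=3 new=(6,0) → add node 6 parent=3 cost=4
22. q=(11,10) nearest=1 d=6 new=(8,7) → blocked by [4,7]×[5,7], reject
23. q=(1,7) nearest=1 d=4 new=(2,7) → blocked by [4,7]×[5,7], reject
24. q=(12,1) nearest=6 d=6 new=(9,1) → add node 7 parent=6 cost=7
25. q=(5,9) nearest=1 d=5 new=(5,7) → blocked by [4,7]×[5,7], reject
26. q=(7,5) nearest=1 d=2 new=(7,5) → blocked by [4,7]×[5,7], reject
27. q=(9,6) nearest=1 d=4 new=(8,6) → blocked by [4,7]×[5,7], reject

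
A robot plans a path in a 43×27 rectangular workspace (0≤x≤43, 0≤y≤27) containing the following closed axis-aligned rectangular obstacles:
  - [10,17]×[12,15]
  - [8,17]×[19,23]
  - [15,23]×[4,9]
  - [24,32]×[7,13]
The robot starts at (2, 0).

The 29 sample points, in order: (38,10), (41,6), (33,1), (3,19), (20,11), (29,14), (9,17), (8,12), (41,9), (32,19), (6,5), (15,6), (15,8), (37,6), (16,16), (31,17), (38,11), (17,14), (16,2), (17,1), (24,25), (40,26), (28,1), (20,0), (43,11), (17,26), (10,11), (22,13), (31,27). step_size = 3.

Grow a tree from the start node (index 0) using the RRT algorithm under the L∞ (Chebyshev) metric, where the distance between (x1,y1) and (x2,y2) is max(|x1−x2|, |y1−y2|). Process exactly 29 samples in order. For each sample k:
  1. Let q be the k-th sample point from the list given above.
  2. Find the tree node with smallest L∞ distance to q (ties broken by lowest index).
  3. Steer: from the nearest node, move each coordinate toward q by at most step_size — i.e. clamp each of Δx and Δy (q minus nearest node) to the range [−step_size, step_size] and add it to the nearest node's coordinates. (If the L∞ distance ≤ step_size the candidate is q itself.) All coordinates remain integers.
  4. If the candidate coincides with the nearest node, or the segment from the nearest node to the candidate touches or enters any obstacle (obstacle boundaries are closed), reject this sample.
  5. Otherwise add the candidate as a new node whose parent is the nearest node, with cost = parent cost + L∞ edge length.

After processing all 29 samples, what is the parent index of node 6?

1. q=(38,10) nearest=0 d=36 new=(5,3) → add node 1 parent=0 cost=3
2. q=(41,6) nearest=1 d=36 new=(8,6) → add node 2 parent=1 cost=6
3. q=(33,1) nearest=2 d=25 new=(11,3) → add node 3 parent=2 cost=9
4. q=(3,19) nearest=2 d=13 new=(5,9) → add node 4 parent=2 cost=9
5. q=(20,11) nearest=3 d=9 new=(14,6) → add node 5 parent=3 cost=12
6. q=(29,14) nearest=5 d=15 new=(17,9) → blocked by [15,23]×[4,9], reject
7. q=(9,17) nearest=4 d=8 new=(8,12) → add node 6 parent=4 cost=12
8. q=(8,12) nearest=6 d=0 → coincident, reject
9. q=(41,9) nearest=5 d=27 new=(17,9) → blocked by [15,23]×[4,9], reject
10. q=(32,19) nearest=5 d=18 new=(17,9) → blocked by [15,23]×[4,9], reject
11. q=(6,5) nearest=1 d=2 new=(6,5) → add node 7 parent=1 cost=5
12. q=(15,6) nearest=5 d=1 new=(15,6) → blocked by [15,23]×[4,9], reject
13. q=(15,8) nearest=5 d=2 new=(15,8) → blocked by [15,23]×[4,9], reject
14. q=(37,6) nearest=5 d=23 new=(17,6) → blocked by [15,23]×[4,9], reject
15. q=(16,16) nearest=6 d=8 new=(11,15) → blocked by [10,17]×[12,15], reject
16. q=(31,17) nearest=5 d=17 new=(17,9) → blocked by [15,23]×[4,9], reject
17. q=(38,11) nearest=5 d=24 new=(17,9) → blocked by [15,23]×[4,9], reject
18. q=(17,14) nearest=5 d=8 new=(17,9) → blocked by [15,23]×[4,9], reject
19. q=(16,2) nearest=5 d=4 new=(16,3) → blocked by [15,23]×[4,9], reject
20. q=(17,1) nearest=5 d=5 new=(17,3) → blocked by [15,23]×[4,9], reject
21. q=(24,25) nearest=6 d=16 new=(11,15) → blocked by [10,17]×[12,15], reject
22. q=(40,26) nearest=5 d=26 new=(17,9) → blocked by [15,23]×[4,9], reject
23. q=(28,1) nearest=5 d=14 new=(17,3) → blocked by [15,23]×[4,9], reject
24. q=(20,0) nearest=5 d=6 new=(17,3) → blocked by [15,23]×[4,9], reject
25. q=(43,11) nearest=5 d=29 new=(17,9) → blocked by [15,23]×[4,9], reject
26. q=(17,26) nearest=6 d=14 new=(11,15) → blocked by [10,17]×[12,15], reject
27. q=(10,11) nearest=6 d=2 new=(10,11) → add node 8 parent=6 cost=14
28. q=(22,13) nearest=5 d=8 new=(17,9) → blocked by [15,23]×[4,9], reject
29. q=(31,27) nearest=5 d=21 new=(17,9) → blocked by [15,23]×[4,9], reject

Parent of node 6: 4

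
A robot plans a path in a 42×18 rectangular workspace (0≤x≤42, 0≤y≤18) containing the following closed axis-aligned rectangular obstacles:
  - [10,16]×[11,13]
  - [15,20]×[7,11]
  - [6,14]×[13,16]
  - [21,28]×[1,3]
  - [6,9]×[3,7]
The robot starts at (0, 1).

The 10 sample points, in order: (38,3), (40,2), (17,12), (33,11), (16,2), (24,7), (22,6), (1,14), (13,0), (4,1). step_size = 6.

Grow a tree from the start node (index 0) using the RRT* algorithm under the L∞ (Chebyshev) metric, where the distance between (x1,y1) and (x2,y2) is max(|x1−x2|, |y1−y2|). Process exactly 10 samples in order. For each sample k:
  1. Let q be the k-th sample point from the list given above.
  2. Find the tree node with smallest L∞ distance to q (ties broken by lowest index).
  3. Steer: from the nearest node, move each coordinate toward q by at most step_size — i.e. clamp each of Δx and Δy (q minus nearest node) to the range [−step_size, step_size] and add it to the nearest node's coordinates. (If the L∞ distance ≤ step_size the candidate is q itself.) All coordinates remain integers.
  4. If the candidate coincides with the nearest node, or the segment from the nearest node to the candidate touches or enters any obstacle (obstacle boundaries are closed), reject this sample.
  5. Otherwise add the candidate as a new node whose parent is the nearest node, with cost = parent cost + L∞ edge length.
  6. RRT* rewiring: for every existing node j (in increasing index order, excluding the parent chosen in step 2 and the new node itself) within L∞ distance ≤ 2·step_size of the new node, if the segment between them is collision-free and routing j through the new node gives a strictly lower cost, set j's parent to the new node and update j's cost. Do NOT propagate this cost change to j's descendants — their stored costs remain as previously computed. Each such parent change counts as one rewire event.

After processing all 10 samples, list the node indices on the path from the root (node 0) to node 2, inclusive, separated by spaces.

Path: 0 1 2

1. q=(38,3) nearest=0 d=38 new=(6,3) → blocked by [6,9]×[3,7], reject
2. q=(40,2) nearest=0 d=40 new=(6,2) → add node 1 parent=0 cost=6
3. q=(17,12) nearest=1 d=11 new=(12,8) → blocked by [6,9]×[3,7], reject
4. q=(33,11) nearest=1 d=27 new=(12,8) → blocked by [6,9]×[3,7], reject
5. q=(16,2) nearest=1 d=10 new=(12,2) → add node 2 parent=1 cost=12
6. q=(24,7) nearest=2 d=12 new=(18,7) → blocked by [15,20]×[7,11], reject
7. q=(22,6) nearest=2 d=10 new=(18,6) → add node 3 parent=2 cost=18
8. q=(1,14) nearest=1 d=12 new=(1,8) → add node 4 parent=1 cost=12
9. q=(13,0) nearest=2 d=2 new=(13,0) → add node 5 parent=2 cost=14
10. q=(4,1) nearest=1 d=2 new=(4,1) → add node 6 parent=1 cost=8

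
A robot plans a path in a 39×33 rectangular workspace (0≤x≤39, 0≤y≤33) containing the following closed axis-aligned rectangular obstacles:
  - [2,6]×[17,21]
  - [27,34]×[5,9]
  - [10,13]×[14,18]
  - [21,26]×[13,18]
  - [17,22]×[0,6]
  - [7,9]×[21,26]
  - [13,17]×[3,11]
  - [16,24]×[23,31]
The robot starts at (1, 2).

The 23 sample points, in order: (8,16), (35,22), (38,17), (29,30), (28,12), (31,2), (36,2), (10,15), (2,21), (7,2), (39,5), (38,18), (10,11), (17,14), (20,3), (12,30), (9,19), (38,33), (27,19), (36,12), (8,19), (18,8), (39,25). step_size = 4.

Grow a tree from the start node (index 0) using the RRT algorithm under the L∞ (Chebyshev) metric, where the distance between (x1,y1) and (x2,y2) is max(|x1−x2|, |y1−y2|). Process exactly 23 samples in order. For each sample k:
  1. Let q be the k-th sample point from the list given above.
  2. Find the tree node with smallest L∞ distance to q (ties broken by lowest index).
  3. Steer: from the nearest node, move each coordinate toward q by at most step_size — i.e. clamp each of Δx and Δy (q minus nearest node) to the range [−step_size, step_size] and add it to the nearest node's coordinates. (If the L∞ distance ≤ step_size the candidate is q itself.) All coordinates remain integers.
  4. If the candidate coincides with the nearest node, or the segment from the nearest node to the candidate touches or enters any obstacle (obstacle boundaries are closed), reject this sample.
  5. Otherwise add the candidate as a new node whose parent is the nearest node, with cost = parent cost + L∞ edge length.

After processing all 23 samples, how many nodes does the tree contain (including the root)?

Node count: 15

1. q=(8,16) nearest=0 d=14 new=(5,6) → add node 1 parent=0 cost=4
2. q=(35,22) nearest=1 d=30 new=(9,10) → add node 2 parent=1 cost=8
3. q=(38,17) nearest=2 d=29 new=(13,14) → blocked by [10,13]×[14,18], reject
4. q=(29,30) nearest=2 d=20 new=(13,14) → blocked by [10,13]×[14,18], reject
5. q=(28,12) nearest=2 d=19 new=(13,12) → add node 3 parent=2 cost=12
6. q=(31,2) nearest=3 d=18 new=(17,8) → blocked by [13,17]×[3,11], reject
7. q=(36,2) nearest=3 d=23 new=(17,8) → blocked by [13,17]×[3,11], reject
8. q=(10,15) nearest=3 d=3 new=(10,15) → blocked by [10,13]×[14,18], reject
9. q=(2,21) nearest=2 d=11 new=(5,14) → add node 4 parent=2 cost=12
10. q=(7,2) nearest=1 d=4 new=(7,2) → add node 5 parent=1 cost=8
11. q=(39,5) nearest=3 d=26 new=(17,8) → blocked by [13,17]×[3,11], reject
12. q=(38,18) nearest=3 d=25 new=(17,16) → add node 6 parent=3 cost=16
13. q=(10,11) nearest=2 d=1 new=(10,11) → add node 7 parent=2 cost=9
14. q=(17,14) nearest=6 d=2 new=(17,14) → add node 8 parent=6 cost=18
15. q=(20,3) nearest=3 d=9 new=(17,8) → blocked by [13,17]×[3,11], reject
16. q=(12,30) nearest=6 d=14 new=(13,20) → add node 9 parent=6 cost=20
17. q=(9,19) nearest=9 d=4 new=(9,19) → add node 10 parent=9 cost=24
18. q=(38,33) nearest=6 d=21 new=(21,20) → add node 11 parent=6 cost=20
19. q=(27,19) nearest=11 d=6 new=(25,19) → add node 12 parent=11 cost=24
20. q=(36,12) nearest=12 d=11 new=(29,15) → blocked by [21,26]×[13,18], reject
21. q=(8,19) nearest=10 d=1 new=(8,19) → add node 13 parent=10 cost=25
22. q=(18,8) nearest=3 d=5 new=(17,8) → blocked by [13,17]×[3,11], reject
23. q=(39,25) nearest=12 d=14 new=(29,23) → add node 14 parent=12 cost=28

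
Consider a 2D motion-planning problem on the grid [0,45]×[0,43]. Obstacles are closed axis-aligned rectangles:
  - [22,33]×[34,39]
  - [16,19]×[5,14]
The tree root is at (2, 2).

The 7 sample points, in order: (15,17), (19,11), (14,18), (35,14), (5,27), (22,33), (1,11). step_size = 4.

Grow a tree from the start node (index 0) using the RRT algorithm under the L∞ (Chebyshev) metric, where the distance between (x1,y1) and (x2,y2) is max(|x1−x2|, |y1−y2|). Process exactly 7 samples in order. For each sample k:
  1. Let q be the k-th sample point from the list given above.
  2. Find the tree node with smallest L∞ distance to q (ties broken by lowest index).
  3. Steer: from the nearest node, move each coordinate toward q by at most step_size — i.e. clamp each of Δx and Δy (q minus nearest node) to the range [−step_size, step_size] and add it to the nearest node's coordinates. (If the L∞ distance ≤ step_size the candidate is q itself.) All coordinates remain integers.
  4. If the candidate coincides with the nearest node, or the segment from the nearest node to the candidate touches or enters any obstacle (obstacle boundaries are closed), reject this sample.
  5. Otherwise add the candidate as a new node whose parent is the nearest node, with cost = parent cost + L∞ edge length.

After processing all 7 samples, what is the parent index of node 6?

1. q=(15,17) nearest=0 d=15 new=(6,6) → add node 1 parent=0 cost=4
2. q=(19,11) nearest=1 d=13 new=(10,10) → add node 2 parent=1 cost=8
3. q=(14,18) nearest=2 d=8 new=(14,14) → add node 3 parent=2 cost=12
4. q=(35,14) nearest=3 d=21 new=(18,14) → blocked by [16,19]×[5,14], reject
5. q=(5,27) nearest=3 d=13 new=(10,18) → add node 4 parent=3 cost=16
6. q=(22,33) nearest=4 d=15 new=(14,22) → add node 5 parent=4 cost=20
7. q=(1,11) nearest=1 d=5 new=(2,10) → add node 6 parent=1 cost=8

Parent of node 6: 1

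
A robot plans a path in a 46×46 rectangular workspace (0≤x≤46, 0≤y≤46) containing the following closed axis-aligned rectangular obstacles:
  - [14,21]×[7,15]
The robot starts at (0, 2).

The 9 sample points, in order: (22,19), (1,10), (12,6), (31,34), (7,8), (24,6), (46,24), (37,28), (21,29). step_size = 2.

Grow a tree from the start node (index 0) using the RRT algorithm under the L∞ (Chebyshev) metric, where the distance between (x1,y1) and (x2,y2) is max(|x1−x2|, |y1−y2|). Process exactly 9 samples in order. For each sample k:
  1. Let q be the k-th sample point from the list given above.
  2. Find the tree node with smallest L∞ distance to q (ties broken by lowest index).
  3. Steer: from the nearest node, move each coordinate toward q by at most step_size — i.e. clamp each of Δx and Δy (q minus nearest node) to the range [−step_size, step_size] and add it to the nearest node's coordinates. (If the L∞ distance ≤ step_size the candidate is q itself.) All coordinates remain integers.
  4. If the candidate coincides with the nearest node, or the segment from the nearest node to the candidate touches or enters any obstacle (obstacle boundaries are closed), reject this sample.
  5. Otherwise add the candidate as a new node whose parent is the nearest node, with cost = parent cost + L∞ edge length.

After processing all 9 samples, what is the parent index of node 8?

1. q=(22,19) nearest=0 d=22 new=(2,4) → add node 1 parent=0 cost=2
2. q=(1,10) nearest=1 d=6 new=(1,6) → add node 2 parent=1 cost=4
3. q=(12,6) nearest=1 d=10 new=(4,6) → add node 3 parent=1 cost=4
4. q=(31,34) nearest=3 d=28 new=(6,8) → add node 4 parent=3 cost=6
5. q=(7,8) nearest=4 d=1 new=(7,8) → add node 5 parent=4 cost=7
6. q=(24,6) nearest=5 d=17 new=(9,6) → add node 6 parent=5 cost=9
7. q=(46,24) nearest=6 d=37 new=(11,8) → add node 7 parent=6 cost=11
8. q=(37,28) nearest=7 d=26 new=(13,10) → add node 8 parent=7 cost=13
9. q=(21,29) nearest=8 d=19 new=(15,12) → blocked by [14,21]×[7,15], reject

Parent of node 8: 7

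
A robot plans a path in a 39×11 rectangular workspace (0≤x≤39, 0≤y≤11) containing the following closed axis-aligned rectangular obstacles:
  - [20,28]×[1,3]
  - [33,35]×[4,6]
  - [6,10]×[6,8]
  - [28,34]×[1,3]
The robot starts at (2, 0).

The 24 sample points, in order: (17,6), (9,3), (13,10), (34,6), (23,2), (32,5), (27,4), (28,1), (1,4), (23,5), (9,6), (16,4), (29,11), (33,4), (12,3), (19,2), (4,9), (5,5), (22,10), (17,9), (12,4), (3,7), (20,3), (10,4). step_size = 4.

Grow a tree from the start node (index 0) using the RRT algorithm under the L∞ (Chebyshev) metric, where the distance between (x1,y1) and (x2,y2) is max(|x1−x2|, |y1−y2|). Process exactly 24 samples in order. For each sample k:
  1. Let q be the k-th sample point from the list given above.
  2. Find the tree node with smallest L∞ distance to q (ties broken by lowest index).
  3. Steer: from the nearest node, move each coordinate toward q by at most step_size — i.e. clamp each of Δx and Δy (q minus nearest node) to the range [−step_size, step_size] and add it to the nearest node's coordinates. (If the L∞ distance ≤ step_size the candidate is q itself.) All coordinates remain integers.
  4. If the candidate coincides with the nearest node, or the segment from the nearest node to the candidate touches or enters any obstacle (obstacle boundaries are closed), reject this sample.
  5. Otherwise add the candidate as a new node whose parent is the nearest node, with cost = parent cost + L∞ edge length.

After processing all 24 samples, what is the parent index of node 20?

Parent of node 20: 2

1. q=(17,6) nearest=0 d=15 new=(6,4) → add node 1 parent=0 cost=4
2. q=(9,3) nearest=1 d=3 new=(9,3) → add node 2 parent=1 cost=7
3. q=(13,10) nearest=1 d=7 new=(10,8) → blocked by [6,10]×[6,8], reject
4. q=(34,6) nearest=2 d=25 new=(13,6) → add node 3 parent=2 cost=11
5. q=(23,2) nearest=3 d=10 new=(17,2) → add node 4 parent=3 cost=15
6. q=(32,5) nearest=4 d=15 new=(21,5) → add node 5 parent=4 cost=19
7. q=(27,4) nearest=5 d=6 new=(25,4) → add node 6 parent=5 cost=23
8. q=(28,1) nearest=6 d=3 new=(28,1) → blocked by [20,28]×[1,3], reject
9. q=(1,4) nearest=0 d=4 new=(1,4) → add node 7 parent=0 cost=4
10. q=(23,5) nearest=5 d=2 new=(23,5) → add node 8 parent=5 cost=21
11. q=(9,6) nearest=1 d=3 new=(9,6) → blocked by [6,10]×[6,8], reject
12. q=(16,4) nearest=4 d=2 new=(16,4) → add node 9 parent=4 cost=17
13. q=(29,11) nearest=8 d=6 new=(27,9) → add node 10 parent=8 cost=25
14. q=(33,4) nearest=10 d=6 new=(31,5) → add node 11 parent=10 cost=29
15. q=(12,3) nearest=2 d=3 new=(12,3) → add node 12 parent=2 cost=10
16. q=(19,2) nearest=4 d=2 new=(19,2) → add node 13 parent=4 cost=17
17. q=(4,9) nearest=1 d=5 new=(4,8) → add node 14 parent=1 cost=8
18. q=(5,5) nearest=1 d=1 new=(5,5) → add node 15 parent=1 cost=5
19. q=(22,10) nearest=5 d=5 new=(22,9) → add node 16 parent=5 cost=23
20. q=(17,9) nearest=3 d=4 new=(17,9) → add node 17 parent=3 cost=15
21. q=(12,4) nearest=12 d=1 new=(12,4) → add node 18 parent=12 cost=11
22. q=(3,7) nearest=14 d=1 new=(3,7) → add node 19 parent=14 cost=9
23. q=(20,3) nearest=13 d=1 new=(20,3) → blocked by [20,28]×[1,3], reject
24. q=(10,4) nearest=2 d=1 new=(10,4) → add node 20 parent=2 cost=8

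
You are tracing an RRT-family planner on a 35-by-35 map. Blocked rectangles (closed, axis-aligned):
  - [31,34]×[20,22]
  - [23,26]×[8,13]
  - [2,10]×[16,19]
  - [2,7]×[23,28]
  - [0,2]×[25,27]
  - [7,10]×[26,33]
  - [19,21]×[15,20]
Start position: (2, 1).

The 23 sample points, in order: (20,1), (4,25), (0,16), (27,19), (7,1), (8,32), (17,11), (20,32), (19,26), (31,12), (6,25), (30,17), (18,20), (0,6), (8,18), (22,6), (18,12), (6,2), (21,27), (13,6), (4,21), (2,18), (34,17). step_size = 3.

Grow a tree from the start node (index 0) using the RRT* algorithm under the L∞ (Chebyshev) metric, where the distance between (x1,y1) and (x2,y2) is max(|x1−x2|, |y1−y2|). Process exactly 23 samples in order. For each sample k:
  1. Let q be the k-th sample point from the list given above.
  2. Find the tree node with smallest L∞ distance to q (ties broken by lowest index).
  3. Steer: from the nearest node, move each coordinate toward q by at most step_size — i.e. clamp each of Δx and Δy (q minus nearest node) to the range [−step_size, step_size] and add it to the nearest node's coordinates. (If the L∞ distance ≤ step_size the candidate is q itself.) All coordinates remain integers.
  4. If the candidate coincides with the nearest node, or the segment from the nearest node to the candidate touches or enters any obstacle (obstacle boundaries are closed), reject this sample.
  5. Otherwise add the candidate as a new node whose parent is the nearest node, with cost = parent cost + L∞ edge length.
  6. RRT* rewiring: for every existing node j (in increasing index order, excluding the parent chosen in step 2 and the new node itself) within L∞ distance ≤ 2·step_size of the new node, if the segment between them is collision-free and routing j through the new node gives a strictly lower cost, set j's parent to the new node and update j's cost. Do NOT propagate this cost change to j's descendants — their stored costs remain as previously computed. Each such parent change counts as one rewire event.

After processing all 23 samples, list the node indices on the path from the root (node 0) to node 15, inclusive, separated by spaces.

1. q=(20,1) nearest=0 d=18 new=(5,1) → add node 1 parent=0 cost=3
2. q=(4,25) nearest=0 d=24 new=(4,4) → add node 2 parent=0 cost=3
3. q=(0,16) nearest=2 d=12 new=(1,7) → add node 3 parent=2 cost=6
4. q=(27,19) nearest=1 d=22 new=(8,4) → add node 4 parent=1 cost=6
5. q=(7,1) nearest=1 d=2 new=(7,1) → add node 5 parent=1 cost=5
6. q=(8,32) nearest=3 d=25 new=(4,10) → add node 6 parent=3 cost=9
7. q=(17,11) nearest=4 d=9 new=(11,7) → add node 7 parent=4 cost=9
8. q=(20,32) nearest=6 d=22 new=(7,13) → add node 8 parent=6 cost=12
9. q=(19,26) nearest=8 d=13 new=(10,16) → blocked by [2,10]×[16,19], reject
10. q=(31,12) nearest=7 d=20 new=(14,10) → add node 9 parent=7 cost=12
11. q=(6,25) nearest=8 d=12 new=(6,16) → blocked by [2,10]×[16,19], reject
12. q=(30,17) nearest=9 d=16 new=(17,13) → add node 10 parent=9 cost=15
13. q=(18,20) nearest=10 d=7 new=(18,16) → add node 11 parent=10 cost=18
14. q=(0,6) nearest=3 d=1 new=(0,6) → add node 12 parent=3 cost=7
15. q=(8,18) nearest=8 d=5 new=(8,16) → blocked by [2,10]×[16,19], reject
16. q=(22,6) nearest=10 d=7 new=(20,10) → add node 13 parent=10 cost=18
17. q=(18,12) nearest=10 d=1 new=(18,12) → add node 14 parent=10 cost=16
18. q=(6,2) nearest=1 d=1 new=(6,2) → add node 15 parent=1 cost=4
19. q=(21,27) nearest=11 d=11 new=(21,19) → blocked by [19,21]×[15,20], reject
20. q=(13,6) nearest=7 d=2 new=(13,6) → add node 16 parent=7 cost=11
21. q=(4,21) nearest=8 d=8 new=(4,16) → blocked by [2,10]×[16,19], reject
22. q=(2,18) nearest=8 d=5 new=(4,16) → blocked by [2,10]×[16,19], reject
23. q=(34,17) nearest=13 d=14 new=(23,13) → blocked by [23,26]×[8,13], reject

Path: 0 1 15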